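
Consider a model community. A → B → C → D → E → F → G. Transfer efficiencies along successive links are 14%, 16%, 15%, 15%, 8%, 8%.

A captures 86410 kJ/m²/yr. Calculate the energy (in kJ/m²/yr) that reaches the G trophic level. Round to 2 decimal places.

B: 86410 × 0.14 = 12097.4 kJ/m²/yr
C: 12097.4 × 0.16 = 1935.584 kJ/m²/yr
D: 1935.584 × 0.15 = 290.3376 kJ/m²/yr
E: 290.3376 × 0.15 = 43.55064 kJ/m²/yr
F: 43.55064 × 0.08 = 3.4840512 kJ/m²/yr
G: 3.4840512 × 0.08 = 0.278724096 kJ/m²/yr

0.28 kJ/m²/yr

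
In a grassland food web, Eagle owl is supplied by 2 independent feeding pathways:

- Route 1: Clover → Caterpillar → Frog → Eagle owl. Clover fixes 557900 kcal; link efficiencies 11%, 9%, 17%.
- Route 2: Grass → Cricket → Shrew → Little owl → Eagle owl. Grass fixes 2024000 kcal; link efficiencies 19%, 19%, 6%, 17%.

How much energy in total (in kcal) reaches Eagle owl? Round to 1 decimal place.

1684.2 kcal

Route 1: 557900 × 0.11 × 0.09 × 0.17 = 938.9457 kcal
Route 2: 2024000 × 0.19 × 0.19 × 0.06 × 0.17 = 745.27728 kcal
Total at Eagle owl: 938.9457 + 745.27728 = 1684.22298 kcal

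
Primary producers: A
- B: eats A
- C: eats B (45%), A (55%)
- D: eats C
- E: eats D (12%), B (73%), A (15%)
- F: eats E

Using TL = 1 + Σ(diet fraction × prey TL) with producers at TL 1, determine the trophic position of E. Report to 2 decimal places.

3.02

B: 1 + 1 = 2
C: 1 + (0.45×2 + 0.55×1) = 2.45
D: 1 + 2.45 = 3.45
E: 1 + (0.12×3.45 + 0.73×2 + 0.15×1) = 3.024
F: 1 + 3.024 = 4.024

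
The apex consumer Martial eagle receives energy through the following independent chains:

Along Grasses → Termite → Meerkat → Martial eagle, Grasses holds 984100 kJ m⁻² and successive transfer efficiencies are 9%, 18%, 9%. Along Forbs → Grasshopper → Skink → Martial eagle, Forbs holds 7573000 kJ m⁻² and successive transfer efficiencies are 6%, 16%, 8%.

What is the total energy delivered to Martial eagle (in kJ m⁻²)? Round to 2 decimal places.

Via Grasses: 984100 × 0.09 × 0.18 × 0.09 = 1434.8178 kJ m⁻²
Via Forbs: 7573000 × 0.06 × 0.16 × 0.08 = 5816.064 kJ m⁻²
Total at Martial eagle: 1434.8178 + 5816.064 = 7250.8818 kJ m⁻²

7250.88 kJ m⁻²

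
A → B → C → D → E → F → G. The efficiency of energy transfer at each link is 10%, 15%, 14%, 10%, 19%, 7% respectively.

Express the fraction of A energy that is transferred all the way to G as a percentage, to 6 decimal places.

0.000279%

Product of link efficiencies: 0.1 × 0.15 × 0.14 × 0.1 × 0.19 × 0.07 = 0.000002793
As a percentage: 0.000002793 × 100 = 0.000279%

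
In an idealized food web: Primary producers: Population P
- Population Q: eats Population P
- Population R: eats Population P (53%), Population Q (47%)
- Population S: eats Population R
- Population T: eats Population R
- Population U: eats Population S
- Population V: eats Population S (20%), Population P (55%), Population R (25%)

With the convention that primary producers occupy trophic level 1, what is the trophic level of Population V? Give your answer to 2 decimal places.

2.86

Population Q: 1 + 1 = 2
Population R: 1 + (0.53×1 + 0.47×2) = 2.47
Population S: 1 + 2.47 = 3.47
Population T: 1 + 2.47 = 3.47
Population U: 1 + 3.47 = 4.47
Population V: 1 + (0.2×3.47 + 0.55×1 + 0.25×2.47) = 2.8615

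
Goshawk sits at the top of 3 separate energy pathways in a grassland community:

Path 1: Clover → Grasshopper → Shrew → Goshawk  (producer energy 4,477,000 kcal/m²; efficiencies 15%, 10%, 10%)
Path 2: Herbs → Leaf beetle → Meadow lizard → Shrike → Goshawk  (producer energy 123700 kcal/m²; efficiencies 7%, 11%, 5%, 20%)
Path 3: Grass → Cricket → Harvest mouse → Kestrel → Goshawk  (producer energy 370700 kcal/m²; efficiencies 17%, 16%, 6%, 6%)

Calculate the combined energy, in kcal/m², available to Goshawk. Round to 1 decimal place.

6761.3 kcal/m²

Path 1: 4477000 × 0.15 × 0.1 × 0.1 = 6715.5 kcal/m²
Path 2: 123700 × 0.07 × 0.11 × 0.05 × 0.2 = 9.5249 kcal/m²
Path 3: 370700 × 0.17 × 0.16 × 0.06 × 0.06 = 36.298944 kcal/m²
Total at Goshawk: 6715.5 + 9.5249 + 36.298944 = 6761.323844 kcal/m²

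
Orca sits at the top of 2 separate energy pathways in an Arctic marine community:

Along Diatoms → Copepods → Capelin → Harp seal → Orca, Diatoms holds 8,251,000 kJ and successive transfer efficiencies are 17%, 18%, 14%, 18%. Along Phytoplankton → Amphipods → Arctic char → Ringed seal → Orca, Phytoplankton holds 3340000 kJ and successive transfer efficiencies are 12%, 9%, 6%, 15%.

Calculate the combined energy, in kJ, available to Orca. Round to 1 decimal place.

6687.2 kJ

Via Diatoms: 8251000 × 0.17 × 0.18 × 0.14 × 0.18 = 6362.51112 kJ
Via Phytoplankton: 3340000 × 0.12 × 0.09 × 0.06 × 0.15 = 324.648 kJ
Total at Orca: 6362.51112 + 324.648 = 6687.15912 kJ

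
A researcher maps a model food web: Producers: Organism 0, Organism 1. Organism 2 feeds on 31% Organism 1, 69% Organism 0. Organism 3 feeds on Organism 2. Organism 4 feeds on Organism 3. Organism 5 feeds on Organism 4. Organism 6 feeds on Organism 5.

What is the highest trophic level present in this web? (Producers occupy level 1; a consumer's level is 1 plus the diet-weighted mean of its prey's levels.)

Organism 2: 1 + (0.31×1 + 0.69×1) = 2
Organism 3: 1 + 2 = 3
Organism 4: 1 + 3 = 4
Organism 5: 1 + 4 = 5
Organism 6: 1 + 5 = 6

6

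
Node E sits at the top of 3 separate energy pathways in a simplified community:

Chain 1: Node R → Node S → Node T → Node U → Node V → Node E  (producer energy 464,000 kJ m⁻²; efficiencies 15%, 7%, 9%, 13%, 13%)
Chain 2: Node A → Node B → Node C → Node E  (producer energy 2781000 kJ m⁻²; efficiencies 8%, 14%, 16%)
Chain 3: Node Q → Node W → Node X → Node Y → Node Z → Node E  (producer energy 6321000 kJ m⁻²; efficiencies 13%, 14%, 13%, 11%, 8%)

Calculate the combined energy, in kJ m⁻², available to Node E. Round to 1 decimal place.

Chain 1: 464000 × 0.15 × 0.07 × 0.09 × 0.13 × 0.13 = 7.410312 kJ m⁻²
Chain 2: 2781000 × 0.08 × 0.14 × 0.16 = 4983.552 kJ m⁻²
Chain 3: 6321000 × 0.13 × 0.14 × 0.13 × 0.11 × 0.08 = 131.6082768 kJ m⁻²
Total at Node E: 7.410312 + 4983.552 + 131.6082768 = 5122.5705888 kJ m⁻²

5122.6 kJ m⁻²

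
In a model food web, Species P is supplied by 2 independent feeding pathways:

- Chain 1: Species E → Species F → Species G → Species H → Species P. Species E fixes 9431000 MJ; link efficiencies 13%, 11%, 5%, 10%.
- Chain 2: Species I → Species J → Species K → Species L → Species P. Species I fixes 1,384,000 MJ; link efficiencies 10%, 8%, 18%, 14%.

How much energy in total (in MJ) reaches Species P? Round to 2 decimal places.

Chain 1: 9431000 × 0.13 × 0.11 × 0.05 × 0.1 = 674.3165 MJ
Chain 2: 1384000 × 0.1 × 0.08 × 0.18 × 0.14 = 279.0144 MJ
Total at Species P: 674.3165 + 279.0144 = 953.3309 MJ

953.33 MJ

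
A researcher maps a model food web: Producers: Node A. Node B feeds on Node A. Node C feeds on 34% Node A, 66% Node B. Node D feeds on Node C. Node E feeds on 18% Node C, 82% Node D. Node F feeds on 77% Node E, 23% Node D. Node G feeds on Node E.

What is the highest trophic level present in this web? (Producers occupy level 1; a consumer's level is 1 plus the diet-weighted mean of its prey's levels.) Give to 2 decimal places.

Node B: 1 + 1 = 2
Node C: 1 + (0.34×1 + 0.66×2) = 2.66
Node D: 1 + 2.66 = 3.66
Node E: 1 + (0.18×2.66 + 0.82×3.66) = 4.48
Node F: 1 + (0.77×4.48 + 0.23×3.66) = 5.2914
Node G: 1 + 4.48 = 5.48

5.48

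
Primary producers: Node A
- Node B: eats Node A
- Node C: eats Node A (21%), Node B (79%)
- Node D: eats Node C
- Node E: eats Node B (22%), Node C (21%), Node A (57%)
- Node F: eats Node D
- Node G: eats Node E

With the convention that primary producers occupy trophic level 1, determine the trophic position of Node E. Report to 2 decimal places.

2.60

Node B: 1 + 1 = 2
Node C: 1 + (0.21×1 + 0.79×2) = 2.79
Node D: 1 + 2.79 = 3.79
Node E: 1 + (0.22×2 + 0.21×2.79 + 0.57×1) = 2.5959
Node F: 1 + 3.79 = 4.79
Node G: 1 + 2.5959 = 3.5959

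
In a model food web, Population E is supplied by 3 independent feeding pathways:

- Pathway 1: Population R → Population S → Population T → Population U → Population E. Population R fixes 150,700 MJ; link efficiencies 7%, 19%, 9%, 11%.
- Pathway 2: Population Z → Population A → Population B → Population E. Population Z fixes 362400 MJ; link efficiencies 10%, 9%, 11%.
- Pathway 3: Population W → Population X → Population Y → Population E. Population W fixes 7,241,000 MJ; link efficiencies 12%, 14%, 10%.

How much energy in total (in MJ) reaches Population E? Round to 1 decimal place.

Pathway 1: 150700 × 0.07 × 0.19 × 0.09 × 0.11 = 19.842669 MJ
Pathway 2: 362400 × 0.1 × 0.09 × 0.11 = 358.776 MJ
Pathway 3: 7241000 × 0.12 × 0.14 × 0.1 = 12164.88 MJ
Total at Population E: 19.842669 + 358.776 + 12164.88 = 12543.498669 MJ

12543.5 MJ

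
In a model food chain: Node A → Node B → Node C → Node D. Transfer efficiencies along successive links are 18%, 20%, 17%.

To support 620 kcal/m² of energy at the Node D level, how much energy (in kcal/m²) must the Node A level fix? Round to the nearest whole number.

Cumulative transfer efficiency: 0.18 × 0.2 × 0.17 = 0.00612
Node A energy = 620 / 0.00612 = 101307 kcal/m²

101307 kcal/m²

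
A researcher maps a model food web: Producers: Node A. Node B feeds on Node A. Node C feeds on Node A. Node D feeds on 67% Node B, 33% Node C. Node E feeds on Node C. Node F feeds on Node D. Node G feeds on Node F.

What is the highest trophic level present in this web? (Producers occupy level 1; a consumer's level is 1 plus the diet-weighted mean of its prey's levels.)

Node B: 1 + 1 = 2
Node C: 1 + 1 = 2
Node D: 1 + (0.67×2 + 0.33×2) = 3
Node E: 1 + 2 = 3
Node F: 1 + 3 = 4
Node G: 1 + 4 = 5

5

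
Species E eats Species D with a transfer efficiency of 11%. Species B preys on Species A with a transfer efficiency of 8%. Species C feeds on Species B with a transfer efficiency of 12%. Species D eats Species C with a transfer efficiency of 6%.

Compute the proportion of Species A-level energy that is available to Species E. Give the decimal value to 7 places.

0.0000634

Product of link efficiencies: 0.08 × 0.12 × 0.06 × 0.11 = 0.00006336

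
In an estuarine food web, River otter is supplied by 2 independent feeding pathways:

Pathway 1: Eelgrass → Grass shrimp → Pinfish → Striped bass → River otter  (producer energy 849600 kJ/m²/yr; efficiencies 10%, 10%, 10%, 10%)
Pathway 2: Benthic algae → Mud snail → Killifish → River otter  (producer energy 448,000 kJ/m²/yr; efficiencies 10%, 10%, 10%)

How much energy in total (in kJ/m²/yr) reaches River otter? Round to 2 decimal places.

532.96 kJ/m²/yr

Pathway 1: 849600 × 0.1 × 0.1 × 0.1 × 0.1 = 84.96 kJ/m²/yr
Pathway 2: 448000 × 0.1 × 0.1 × 0.1 = 448 kJ/m²/yr
Total at River otter: 84.96 + 448 = 532.96 kJ/m²/yr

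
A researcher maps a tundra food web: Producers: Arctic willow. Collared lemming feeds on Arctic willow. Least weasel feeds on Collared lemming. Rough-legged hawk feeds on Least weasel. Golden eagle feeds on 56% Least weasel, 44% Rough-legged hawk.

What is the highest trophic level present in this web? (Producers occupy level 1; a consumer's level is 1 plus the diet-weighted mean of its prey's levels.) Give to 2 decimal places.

Collared lemming: 1 + 1 = 2
Least weasel: 1 + 2 = 3
Rough-legged hawk: 1 + 3 = 4
Golden eagle: 1 + (0.56×3 + 0.44×4) = 4.44

4.44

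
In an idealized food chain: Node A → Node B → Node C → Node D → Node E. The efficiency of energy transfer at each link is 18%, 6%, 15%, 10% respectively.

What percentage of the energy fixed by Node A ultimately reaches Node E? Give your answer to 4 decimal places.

Product of link efficiencies: 0.18 × 0.06 × 0.15 × 0.1 = 0.000162
As a percentage: 0.000162 × 100 = 0.0162%

0.0162%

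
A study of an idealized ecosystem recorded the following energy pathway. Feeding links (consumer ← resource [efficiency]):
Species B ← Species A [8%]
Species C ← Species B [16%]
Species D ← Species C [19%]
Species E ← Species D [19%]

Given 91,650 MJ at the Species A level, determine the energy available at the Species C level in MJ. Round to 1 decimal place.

Species B: 91650 × 0.08 = 7332 MJ
Species C: 7332 × 0.16 = 1173.12 MJ

1173.1 MJ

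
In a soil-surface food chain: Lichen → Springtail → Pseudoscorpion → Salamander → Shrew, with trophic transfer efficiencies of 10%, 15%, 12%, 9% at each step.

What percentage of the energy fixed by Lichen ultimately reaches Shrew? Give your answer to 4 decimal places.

0.0162%

Product of link efficiencies: 0.1 × 0.15 × 0.12 × 0.09 = 0.000162
As a percentage: 0.000162 × 100 = 0.0162%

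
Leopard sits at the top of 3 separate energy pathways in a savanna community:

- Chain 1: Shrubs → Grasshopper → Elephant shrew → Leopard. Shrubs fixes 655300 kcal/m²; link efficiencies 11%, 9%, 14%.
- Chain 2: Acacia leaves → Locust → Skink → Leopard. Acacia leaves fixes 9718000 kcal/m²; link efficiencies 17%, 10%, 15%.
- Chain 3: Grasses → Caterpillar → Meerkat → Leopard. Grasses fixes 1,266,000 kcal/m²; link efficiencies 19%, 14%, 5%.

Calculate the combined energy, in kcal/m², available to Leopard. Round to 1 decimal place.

Chain 1: 655300 × 0.11 × 0.09 × 0.14 = 908.2458 kcal/m²
Chain 2: 9718000 × 0.17 × 0.1 × 0.15 = 24780.9 kcal/m²
Chain 3: 1266000 × 0.19 × 0.14 × 0.05 = 1683.78 kcal/m²
Total at Leopard: 908.2458 + 24780.9 + 1683.78 = 27372.9258 kcal/m²

27372.9 kcal/m²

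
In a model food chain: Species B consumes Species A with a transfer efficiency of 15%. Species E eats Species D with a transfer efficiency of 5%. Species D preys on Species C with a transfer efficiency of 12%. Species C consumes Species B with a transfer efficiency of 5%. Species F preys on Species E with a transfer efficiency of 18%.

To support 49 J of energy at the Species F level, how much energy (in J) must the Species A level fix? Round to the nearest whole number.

6049383 J

Cumulative transfer efficiency: 0.15 × 0.05 × 0.12 × 0.05 × 0.18 = 0.0000081
Species A energy = 49 / 0.0000081 = 6049383 J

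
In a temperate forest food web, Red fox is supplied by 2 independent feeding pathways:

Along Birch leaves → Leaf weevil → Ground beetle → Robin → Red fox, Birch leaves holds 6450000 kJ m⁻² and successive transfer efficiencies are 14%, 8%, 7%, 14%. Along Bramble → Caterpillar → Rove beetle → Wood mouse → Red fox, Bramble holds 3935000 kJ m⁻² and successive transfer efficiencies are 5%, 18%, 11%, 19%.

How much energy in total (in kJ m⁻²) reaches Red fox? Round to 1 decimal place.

Via Birch leaves: 6450000 × 0.14 × 0.08 × 0.07 × 0.14 = 707.952 kJ m⁻²
Via Bramble: 3935000 × 0.05 × 0.18 × 0.11 × 0.19 = 740.1735 kJ m⁻²
Total at Red fox: 707.952 + 740.1735 = 1448.1255 kJ m⁻²

1448.1 kJ m⁻²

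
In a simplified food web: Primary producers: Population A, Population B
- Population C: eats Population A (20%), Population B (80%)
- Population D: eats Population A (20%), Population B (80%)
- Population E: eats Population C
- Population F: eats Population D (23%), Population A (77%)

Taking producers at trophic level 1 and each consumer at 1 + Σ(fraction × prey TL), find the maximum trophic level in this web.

Population C: 1 + (0.2×1 + 0.8×1) = 2
Population D: 1 + (0.2×1 + 0.8×1) = 2
Population E: 1 + 2 = 3
Population F: 1 + (0.23×2 + 0.77×1) = 2.23

3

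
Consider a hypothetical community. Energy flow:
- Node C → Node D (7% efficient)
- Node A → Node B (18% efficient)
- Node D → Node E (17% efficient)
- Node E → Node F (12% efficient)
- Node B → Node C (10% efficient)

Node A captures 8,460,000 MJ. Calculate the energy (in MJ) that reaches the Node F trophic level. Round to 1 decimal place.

217.5 MJ

Node B: 8460000 × 0.18 = 1522800 MJ
Node C: 1522800 × 0.1 = 152280 MJ
Node D: 152280 × 0.07 = 10659.6 MJ
Node E: 10659.6 × 0.17 = 1812.132 MJ
Node F: 1812.132 × 0.12 = 217.45584 MJ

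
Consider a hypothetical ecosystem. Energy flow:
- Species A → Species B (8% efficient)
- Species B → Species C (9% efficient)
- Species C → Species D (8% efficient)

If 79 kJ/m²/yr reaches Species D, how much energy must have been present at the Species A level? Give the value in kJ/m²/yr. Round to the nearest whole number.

137153 kJ/m²/yr

Cumulative transfer efficiency: 0.08 × 0.09 × 0.08 = 0.000576
Species A energy = 79 / 0.000576 = 137153 kJ/m²/yr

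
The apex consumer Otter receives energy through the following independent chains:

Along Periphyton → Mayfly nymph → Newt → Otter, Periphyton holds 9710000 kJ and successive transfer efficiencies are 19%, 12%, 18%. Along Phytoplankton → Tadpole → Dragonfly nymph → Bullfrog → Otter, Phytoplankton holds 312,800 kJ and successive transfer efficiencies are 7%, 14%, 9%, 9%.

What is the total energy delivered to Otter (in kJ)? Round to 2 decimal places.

Via Periphyton: 9710000 × 0.19 × 0.12 × 0.18 = 39849.84 kJ
Via Phytoplankton: 312800 × 0.07 × 0.14 × 0.09 × 0.09 = 24.830064 kJ
Total at Otter: 39849.84 + 24.830064 = 39874.670064 kJ

39874.67 kJ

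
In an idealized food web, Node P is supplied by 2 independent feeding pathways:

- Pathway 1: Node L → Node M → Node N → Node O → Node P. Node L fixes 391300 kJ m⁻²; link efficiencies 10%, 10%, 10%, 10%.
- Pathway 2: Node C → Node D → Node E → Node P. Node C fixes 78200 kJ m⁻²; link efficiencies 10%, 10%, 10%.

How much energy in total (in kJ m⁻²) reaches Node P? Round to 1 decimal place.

117.3 kJ m⁻²

Pathway 1: 391300 × 0.1 × 0.1 × 0.1 × 0.1 = 39.13 kJ m⁻²
Pathway 2: 78200 × 0.1 × 0.1 × 0.1 = 78.2 kJ m⁻²
Total at Node P: 39.13 + 78.2 = 117.33 kJ m⁻²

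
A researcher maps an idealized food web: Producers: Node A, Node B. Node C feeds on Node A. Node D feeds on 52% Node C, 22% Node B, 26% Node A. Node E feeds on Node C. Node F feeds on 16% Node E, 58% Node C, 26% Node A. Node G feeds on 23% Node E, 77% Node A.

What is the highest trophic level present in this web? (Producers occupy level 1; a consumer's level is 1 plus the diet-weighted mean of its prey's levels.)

Node C: 1 + 1 = 2
Node D: 1 + (0.52×2 + 0.22×1 + 0.26×1) = 2.52
Node E: 1 + 2 = 3
Node F: 1 + (0.16×3 + 0.58×2 + 0.26×1) = 2.9
Node G: 1 + (0.23×3 + 0.77×1) = 2.46

3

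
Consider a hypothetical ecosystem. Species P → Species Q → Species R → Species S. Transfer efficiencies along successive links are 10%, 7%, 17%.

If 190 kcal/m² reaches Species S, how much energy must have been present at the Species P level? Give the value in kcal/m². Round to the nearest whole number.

159664 kcal/m²

Cumulative transfer efficiency: 0.1 × 0.07 × 0.17 = 0.00119
Species P energy = 190 / 0.00119 = 159664 kcal/m²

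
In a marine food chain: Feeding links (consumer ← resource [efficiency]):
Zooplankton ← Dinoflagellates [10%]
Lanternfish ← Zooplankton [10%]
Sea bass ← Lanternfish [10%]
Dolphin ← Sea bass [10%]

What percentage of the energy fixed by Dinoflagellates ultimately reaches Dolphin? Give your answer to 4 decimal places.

0.0100%

Product of link efficiencies: 0.1 × 0.1 × 0.1 × 0.1 = 0.0001
As a percentage: 0.0001 × 100 = 0.0100%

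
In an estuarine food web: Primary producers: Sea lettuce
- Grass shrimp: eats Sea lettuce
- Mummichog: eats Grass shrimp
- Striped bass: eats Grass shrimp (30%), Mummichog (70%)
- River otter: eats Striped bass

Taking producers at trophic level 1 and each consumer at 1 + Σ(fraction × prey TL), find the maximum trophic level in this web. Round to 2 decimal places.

4.70

Grass shrimp: 1 + 1 = 2
Mummichog: 1 + 2 = 3
Striped bass: 1 + (0.3×2 + 0.7×3) = 3.7
River otter: 1 + 3.7 = 4.7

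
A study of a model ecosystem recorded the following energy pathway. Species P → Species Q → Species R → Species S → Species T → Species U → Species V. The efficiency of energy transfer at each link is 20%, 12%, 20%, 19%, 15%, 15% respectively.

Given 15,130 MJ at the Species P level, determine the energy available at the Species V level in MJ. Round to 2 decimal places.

0.31 MJ

Species Q: 15130 × 0.2 = 3026 MJ
Species R: 3026 × 0.12 = 363.12 MJ
Species S: 363.12 × 0.2 = 72.624 MJ
Species T: 72.624 × 0.19 = 13.79856 MJ
Species U: 13.79856 × 0.15 = 2.069784 MJ
Species V: 2.069784 × 0.15 = 0.3104676 MJ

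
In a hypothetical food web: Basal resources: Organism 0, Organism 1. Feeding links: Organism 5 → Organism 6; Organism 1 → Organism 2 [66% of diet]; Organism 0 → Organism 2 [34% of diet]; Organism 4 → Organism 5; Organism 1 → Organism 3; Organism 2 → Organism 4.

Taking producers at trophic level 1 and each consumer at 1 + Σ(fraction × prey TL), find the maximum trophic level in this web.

5

Organism 2: 1 + (0.34×1 + 0.66×1) = 2
Organism 3: 1 + 1 = 2
Organism 4: 1 + 2 = 3
Organism 5: 1 + 3 = 4
Organism 6: 1 + 4 = 5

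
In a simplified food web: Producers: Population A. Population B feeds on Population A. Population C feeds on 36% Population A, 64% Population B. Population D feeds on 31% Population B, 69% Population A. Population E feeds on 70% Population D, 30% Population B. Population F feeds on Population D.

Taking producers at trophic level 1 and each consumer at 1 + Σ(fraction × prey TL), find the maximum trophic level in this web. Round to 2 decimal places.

3.31

Population B: 1 + 1 = 2
Population C: 1 + (0.36×1 + 0.64×2) = 2.64
Population D: 1 + (0.31×2 + 0.69×1) = 2.31
Population E: 1 + (0.7×2.31 + 0.3×2) = 3.217
Population F: 1 + 2.31 = 3.31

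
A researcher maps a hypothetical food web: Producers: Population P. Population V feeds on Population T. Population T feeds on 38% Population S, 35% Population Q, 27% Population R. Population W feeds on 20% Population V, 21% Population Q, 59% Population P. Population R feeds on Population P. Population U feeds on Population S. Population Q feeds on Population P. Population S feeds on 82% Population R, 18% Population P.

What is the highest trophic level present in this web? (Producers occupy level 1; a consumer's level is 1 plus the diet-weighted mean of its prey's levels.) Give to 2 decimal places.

Population Q: 1 + 1 = 2
Population R: 1 + 1 = 2
Population S: 1 + (0.82×2 + 0.18×1) = 2.82
Population T: 1 + (0.38×2.82 + 0.35×2 + 0.27×2) = 3.3116
Population U: 1 + 2.82 = 3.82
Population V: 1 + 3.3116 = 4.3116
Population W: 1 + (0.2×4.3116 + 0.21×2 + 0.59×1) = 2.87232

4.31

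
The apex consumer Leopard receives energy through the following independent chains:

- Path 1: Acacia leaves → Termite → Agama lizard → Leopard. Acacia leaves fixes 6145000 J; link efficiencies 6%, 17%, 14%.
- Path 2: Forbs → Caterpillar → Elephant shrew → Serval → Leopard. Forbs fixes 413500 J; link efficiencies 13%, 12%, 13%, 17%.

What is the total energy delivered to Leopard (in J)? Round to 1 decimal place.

Path 1: 6145000 × 0.06 × 0.17 × 0.14 = 8775.06 J
Path 2: 413500 × 0.13 × 0.12 × 0.13 × 0.17 = 142.55826 J
Total at Leopard: 8775.06 + 142.55826 = 8917.61826 J

8917.6 J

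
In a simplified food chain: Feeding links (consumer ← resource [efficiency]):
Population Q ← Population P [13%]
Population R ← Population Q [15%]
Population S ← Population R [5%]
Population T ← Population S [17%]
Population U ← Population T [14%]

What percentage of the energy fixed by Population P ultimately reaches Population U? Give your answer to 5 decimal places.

Product of link efficiencies: 0.13 × 0.15 × 0.05 × 0.17 × 0.14 = 0.000023205
As a percentage: 0.000023205 × 100 = 0.00232%

0.00232%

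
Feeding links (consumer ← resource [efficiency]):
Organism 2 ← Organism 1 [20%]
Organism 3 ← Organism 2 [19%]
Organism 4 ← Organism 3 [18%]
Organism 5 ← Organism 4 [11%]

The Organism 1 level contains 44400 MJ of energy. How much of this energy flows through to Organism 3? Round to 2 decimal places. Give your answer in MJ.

Organism 2: 44400 × 0.2 = 8880 MJ
Organism 3: 8880 × 0.19 = 1687.2 MJ

1687.20 MJ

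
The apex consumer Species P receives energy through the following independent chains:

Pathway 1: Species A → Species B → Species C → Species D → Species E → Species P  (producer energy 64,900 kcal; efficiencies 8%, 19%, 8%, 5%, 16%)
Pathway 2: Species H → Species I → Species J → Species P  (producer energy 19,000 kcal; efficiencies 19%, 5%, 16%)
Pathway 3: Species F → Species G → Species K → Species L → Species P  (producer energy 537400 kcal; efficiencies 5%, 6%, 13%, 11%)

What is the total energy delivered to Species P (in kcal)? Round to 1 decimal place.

Pathway 1: 64900 × 0.08 × 0.19 × 0.08 × 0.05 × 0.16 = 0.6313472 kcal
Pathway 2: 19000 × 0.19 × 0.05 × 0.16 = 28.88 kcal
Pathway 3: 537400 × 0.05 × 0.06 × 0.13 × 0.11 = 23.05446 kcal
Total at Species P: 0.6313472 + 28.88 + 23.05446 = 52.5658072 kcal

52.6 kcal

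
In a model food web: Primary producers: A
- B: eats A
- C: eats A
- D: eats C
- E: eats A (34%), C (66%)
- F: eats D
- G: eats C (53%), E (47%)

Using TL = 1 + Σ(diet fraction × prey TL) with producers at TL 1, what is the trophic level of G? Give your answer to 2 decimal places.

3.31

B: 1 + 1 = 2
C: 1 + 1 = 2
D: 1 + 2 = 3
E: 1 + (0.34×1 + 0.66×2) = 2.66
F: 1 + 3 = 4
G: 1 + (0.53×2 + 0.47×2.66) = 3.3102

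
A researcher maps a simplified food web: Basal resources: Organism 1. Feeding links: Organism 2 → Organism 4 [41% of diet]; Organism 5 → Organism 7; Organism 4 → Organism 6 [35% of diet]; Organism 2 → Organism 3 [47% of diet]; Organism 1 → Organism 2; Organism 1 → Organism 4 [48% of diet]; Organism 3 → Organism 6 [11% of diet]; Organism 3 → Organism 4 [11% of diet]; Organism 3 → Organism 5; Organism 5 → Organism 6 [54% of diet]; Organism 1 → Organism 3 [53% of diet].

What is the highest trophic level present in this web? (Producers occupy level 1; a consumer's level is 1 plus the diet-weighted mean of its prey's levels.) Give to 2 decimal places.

Organism 2: 1 + 1 = 2
Organism 3: 1 + (0.53×1 + 0.47×2) = 2.47
Organism 4: 1 + (0.48×1 + 0.11×2.47 + 0.41×2) = 2.5717
Organism 5: 1 + 2.47 = 3.47
Organism 6: 1 + (0.35×2.5717 + 0.54×3.47 + 0.11×2.47) = 4.045595
Organism 7: 1 + 3.47 = 4.47

4.47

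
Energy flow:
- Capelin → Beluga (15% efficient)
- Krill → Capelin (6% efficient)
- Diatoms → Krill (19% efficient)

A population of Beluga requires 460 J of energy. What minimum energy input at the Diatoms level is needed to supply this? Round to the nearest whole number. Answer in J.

Cumulative transfer efficiency: 0.19 × 0.06 × 0.15 = 0.00171
Diatoms energy = 460 / 0.00171 = 269006 J

269006 J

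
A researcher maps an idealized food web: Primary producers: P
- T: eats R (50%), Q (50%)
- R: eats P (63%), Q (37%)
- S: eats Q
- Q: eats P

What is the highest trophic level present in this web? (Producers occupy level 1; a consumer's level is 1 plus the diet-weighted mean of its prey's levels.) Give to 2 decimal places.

Q: 1 + 1 = 2
R: 1 + (0.63×1 + 0.37×2) = 2.37
S: 1 + 2 = 3
T: 1 + (0.5×2.37 + 0.5×2) = 3.185

3.19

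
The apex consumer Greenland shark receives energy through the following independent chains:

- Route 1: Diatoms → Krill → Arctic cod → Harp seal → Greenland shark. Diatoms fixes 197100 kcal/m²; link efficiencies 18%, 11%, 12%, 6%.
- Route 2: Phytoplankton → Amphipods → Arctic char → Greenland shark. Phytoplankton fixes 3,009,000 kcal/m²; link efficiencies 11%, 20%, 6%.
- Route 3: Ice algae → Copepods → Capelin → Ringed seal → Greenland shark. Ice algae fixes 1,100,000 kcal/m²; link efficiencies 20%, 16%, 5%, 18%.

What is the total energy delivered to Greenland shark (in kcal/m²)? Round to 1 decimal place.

4316.8 kcal/m²

Route 1: 197100 × 0.18 × 0.11 × 0.12 × 0.06 = 28.098576 kcal/m²
Route 2: 3009000 × 0.11 × 0.2 × 0.06 = 3971.88 kcal/m²
Route 3: 1100000 × 0.2 × 0.16 × 0.05 × 0.18 = 316.8 kcal/m²
Total at Greenland shark: 28.098576 + 3971.88 + 316.8 = 4316.778576 kcal/m²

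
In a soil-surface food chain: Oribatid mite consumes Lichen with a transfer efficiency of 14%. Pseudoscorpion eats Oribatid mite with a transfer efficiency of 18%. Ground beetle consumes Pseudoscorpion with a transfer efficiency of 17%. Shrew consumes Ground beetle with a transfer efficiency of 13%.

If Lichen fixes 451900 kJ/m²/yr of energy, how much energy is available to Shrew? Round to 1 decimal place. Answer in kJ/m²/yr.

Oribatid mite: 451900 × 0.14 = 63266 kJ/m²/yr
Pseudoscorpion: 63266 × 0.18 = 11387.88 kJ/m²/yr
Ground beetle: 11387.88 × 0.17 = 1935.9396 kJ/m²/yr
Shrew: 1935.9396 × 0.13 = 251.672148 kJ/m²/yr

251.7 kJ/m²/yr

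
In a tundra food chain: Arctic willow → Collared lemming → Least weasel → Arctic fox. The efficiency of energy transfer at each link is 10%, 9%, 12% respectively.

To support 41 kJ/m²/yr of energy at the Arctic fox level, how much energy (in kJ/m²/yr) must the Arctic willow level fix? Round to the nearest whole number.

37963 kJ/m²/yr

Cumulative transfer efficiency: 0.1 × 0.09 × 0.12 = 0.00108
Arctic willow energy = 41 / 0.00108 = 37963 kJ/m²/yr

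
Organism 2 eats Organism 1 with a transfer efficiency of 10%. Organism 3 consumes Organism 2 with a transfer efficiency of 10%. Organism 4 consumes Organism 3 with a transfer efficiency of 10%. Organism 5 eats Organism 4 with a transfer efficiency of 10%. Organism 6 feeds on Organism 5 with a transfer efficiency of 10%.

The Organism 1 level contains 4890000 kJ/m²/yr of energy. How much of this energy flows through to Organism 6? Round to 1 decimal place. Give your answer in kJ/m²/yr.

48.9 kJ/m²/yr

Organism 2: 4890000 × 0.1 = 489000 kJ/m²/yr
Organism 3: 489000 × 0.1 = 48900 kJ/m²/yr
Organism 4: 48900 × 0.1 = 4890 kJ/m²/yr
Organism 5: 4890 × 0.1 = 489 kJ/m²/yr
Organism 6: 489 × 0.1 = 48.9 kJ/m²/yr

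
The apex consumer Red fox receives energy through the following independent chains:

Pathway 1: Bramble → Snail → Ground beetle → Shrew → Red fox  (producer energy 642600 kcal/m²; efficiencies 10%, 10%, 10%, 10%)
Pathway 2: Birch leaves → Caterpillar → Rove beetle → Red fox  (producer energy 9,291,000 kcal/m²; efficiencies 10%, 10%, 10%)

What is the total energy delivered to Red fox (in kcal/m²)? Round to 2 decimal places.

9355.26 kcal/m²

Pathway 1: 642600 × 0.1 × 0.1 × 0.1 × 0.1 = 64.26 kcal/m²
Pathway 2: 9291000 × 0.1 × 0.1 × 0.1 = 9291 kcal/m²
Total at Red fox: 64.26 + 9291 = 9355.26 kcal/m²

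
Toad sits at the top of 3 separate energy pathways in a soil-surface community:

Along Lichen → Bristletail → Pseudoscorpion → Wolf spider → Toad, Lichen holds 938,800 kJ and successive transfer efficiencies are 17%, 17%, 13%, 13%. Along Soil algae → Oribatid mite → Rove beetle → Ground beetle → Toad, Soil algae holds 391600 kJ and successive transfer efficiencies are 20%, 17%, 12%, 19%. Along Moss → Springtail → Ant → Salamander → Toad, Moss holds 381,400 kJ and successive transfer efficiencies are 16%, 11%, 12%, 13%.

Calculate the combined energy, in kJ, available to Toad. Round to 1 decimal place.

866.8 kJ

Via Lichen: 938800 × 0.17 × 0.17 × 0.13 × 0.13 = 458.519308 kJ
Via Soil algae: 391600 × 0.2 × 0.17 × 0.12 × 0.19 = 303.56832 kJ
Via Moss: 381400 × 0.16 × 0.11 × 0.12 × 0.13 = 104.717184 kJ
Total at Toad: 458.519308 + 303.56832 + 104.717184 = 866.804812 kJ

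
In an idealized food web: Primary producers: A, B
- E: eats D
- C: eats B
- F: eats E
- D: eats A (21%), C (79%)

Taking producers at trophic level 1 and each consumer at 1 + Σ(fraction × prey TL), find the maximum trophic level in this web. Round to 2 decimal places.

4.79

C: 1 + 1 = 2
D: 1 + (0.21×1 + 0.79×2) = 2.79
E: 1 + 2.79 = 3.79
F: 1 + 3.79 = 4.79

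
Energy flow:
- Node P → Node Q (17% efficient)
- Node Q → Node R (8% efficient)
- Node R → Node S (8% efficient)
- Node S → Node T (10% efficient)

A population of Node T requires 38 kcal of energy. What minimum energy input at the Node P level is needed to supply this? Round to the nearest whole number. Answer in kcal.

349265 kcal

Cumulative transfer efficiency: 0.17 × 0.08 × 0.08 × 0.1 = 0.0001088
Node P energy = 38 / 0.0001088 = 349265 kcal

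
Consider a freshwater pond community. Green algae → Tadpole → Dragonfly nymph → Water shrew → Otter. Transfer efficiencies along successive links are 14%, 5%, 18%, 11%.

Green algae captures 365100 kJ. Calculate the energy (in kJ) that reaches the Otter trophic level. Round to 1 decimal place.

Tadpole: 365100 × 0.14 = 51114 kJ
Dragonfly nymph: 51114 × 0.05 = 2555.7 kJ
Water shrew: 2555.7 × 0.18 = 460.026 kJ
Otter: 460.026 × 0.11 = 50.60286 kJ

50.6 kJ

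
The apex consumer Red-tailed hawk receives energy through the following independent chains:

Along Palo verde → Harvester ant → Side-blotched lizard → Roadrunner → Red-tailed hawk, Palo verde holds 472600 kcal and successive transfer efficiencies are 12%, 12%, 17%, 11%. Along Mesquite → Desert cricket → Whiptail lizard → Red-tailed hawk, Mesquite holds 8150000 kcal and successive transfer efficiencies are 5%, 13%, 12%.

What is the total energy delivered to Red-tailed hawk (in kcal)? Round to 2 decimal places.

Via Palo verde: 472600 × 0.12 × 0.12 × 0.17 × 0.11 = 127.261728 kcal
Via Mesquite: 8150000 × 0.05 × 0.13 × 0.12 = 6357 kcal
Total at Red-tailed hawk: 127.261728 + 6357 = 6484.261728 kcal

6484.26 kcal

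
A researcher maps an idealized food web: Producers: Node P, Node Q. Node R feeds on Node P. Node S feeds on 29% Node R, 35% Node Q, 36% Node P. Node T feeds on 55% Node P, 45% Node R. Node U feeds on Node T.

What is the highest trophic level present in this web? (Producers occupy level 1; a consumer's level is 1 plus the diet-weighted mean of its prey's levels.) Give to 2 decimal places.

Node R: 1 + 1 = 2
Node S: 1 + (0.29×2 + 0.35×1 + 0.36×1) = 2.29
Node T: 1 + (0.55×1 + 0.45×2) = 2.45
Node U: 1 + 2.45 = 3.45

3.45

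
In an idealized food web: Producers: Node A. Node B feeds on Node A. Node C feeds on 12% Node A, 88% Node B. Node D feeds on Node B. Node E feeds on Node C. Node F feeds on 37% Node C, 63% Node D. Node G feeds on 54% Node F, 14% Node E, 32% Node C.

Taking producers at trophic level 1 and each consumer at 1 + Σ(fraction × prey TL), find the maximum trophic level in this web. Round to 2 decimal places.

Node B: 1 + 1 = 2
Node C: 1 + (0.12×1 + 0.88×2) = 2.88
Node D: 1 + 2 = 3
Node E: 1 + 2.88 = 3.88
Node F: 1 + (0.37×2.88 + 0.63×3) = 3.9556
Node G: 1 + (0.54×3.9556 + 0.14×3.88 + 0.32×2.88) = 4.600824

4.60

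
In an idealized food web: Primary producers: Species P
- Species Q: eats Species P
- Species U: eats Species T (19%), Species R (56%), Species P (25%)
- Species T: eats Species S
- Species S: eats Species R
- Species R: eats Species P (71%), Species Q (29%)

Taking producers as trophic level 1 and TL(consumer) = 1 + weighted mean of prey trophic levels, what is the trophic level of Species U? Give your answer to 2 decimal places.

3.35

Species Q: 1 + 1 = 2
Species R: 1 + (0.71×1 + 0.29×2) = 2.29
Species S: 1 + 2.29 = 3.29
Species T: 1 + 3.29 = 4.29
Species U: 1 + (0.19×4.29 + 0.56×2.29 + 0.25×1) = 3.3475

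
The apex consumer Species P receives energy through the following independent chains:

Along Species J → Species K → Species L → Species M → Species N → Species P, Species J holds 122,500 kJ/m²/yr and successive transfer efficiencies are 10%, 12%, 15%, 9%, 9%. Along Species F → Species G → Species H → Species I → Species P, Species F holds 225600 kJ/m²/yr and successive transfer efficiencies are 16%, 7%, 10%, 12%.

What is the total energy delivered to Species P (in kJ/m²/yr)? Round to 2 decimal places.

Via Species J: 122500 × 0.1 × 0.12 × 0.15 × 0.09 × 0.09 = 1.78605 kJ/m²/yr
Via Species F: 225600 × 0.16 × 0.07 × 0.1 × 0.12 = 30.32064 kJ/m²/yr
Total at Species P: 1.78605 + 30.32064 = 32.10669 kJ/m²/yr

32.11 kJ/m²/yr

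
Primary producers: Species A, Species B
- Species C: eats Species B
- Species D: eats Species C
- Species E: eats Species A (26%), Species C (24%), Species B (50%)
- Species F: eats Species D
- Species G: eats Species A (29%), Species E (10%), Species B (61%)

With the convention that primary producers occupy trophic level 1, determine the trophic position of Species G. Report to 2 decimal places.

Species C: 1 + 1 = 2
Species D: 1 + 2 = 3
Species E: 1 + (0.26×1 + 0.24×2 + 0.5×1) = 2.24
Species F: 1 + 3 = 4
Species G: 1 + (0.29×1 + 0.1×2.24 + 0.61×1) = 2.124

2.12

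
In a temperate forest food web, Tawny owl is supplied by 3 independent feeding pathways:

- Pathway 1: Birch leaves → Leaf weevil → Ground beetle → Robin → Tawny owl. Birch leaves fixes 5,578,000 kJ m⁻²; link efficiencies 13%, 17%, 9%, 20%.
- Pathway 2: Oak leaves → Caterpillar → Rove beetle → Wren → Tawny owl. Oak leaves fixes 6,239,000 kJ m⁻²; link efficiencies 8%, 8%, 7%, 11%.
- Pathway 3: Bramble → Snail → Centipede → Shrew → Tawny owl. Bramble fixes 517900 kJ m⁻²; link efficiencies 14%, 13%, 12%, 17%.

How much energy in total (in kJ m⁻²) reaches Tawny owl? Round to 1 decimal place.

Pathway 1: 5578000 × 0.13 × 0.17 × 0.09 × 0.2 = 2218.9284 kJ m⁻²
Pathway 2: 6239000 × 0.08 × 0.08 × 0.07 × 0.11 = 307.45792 kJ m⁻²
Pathway 3: 517900 × 0.14 × 0.13 × 0.12 × 0.17 = 192.285912 kJ m⁻²
Total at Tawny owl: 2218.9284 + 307.45792 + 192.285912 = 2718.672232 kJ m⁻²

2718.7 kJ m⁻²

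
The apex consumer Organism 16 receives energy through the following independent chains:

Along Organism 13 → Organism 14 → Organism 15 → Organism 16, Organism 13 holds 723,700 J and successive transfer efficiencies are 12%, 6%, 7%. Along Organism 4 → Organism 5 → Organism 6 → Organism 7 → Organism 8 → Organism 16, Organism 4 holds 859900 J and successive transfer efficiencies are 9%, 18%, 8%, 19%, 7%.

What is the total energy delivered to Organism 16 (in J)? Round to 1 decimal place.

379.6 J

Via Organism 13: 723700 × 0.12 × 0.06 × 0.07 = 364.7448 J
Via Organism 4: 859900 × 0.09 × 0.18 × 0.08 × 0.19 × 0.07 = 14.82192432 J
Total at Organism 16: 364.7448 + 14.82192432 = 379.56672432 J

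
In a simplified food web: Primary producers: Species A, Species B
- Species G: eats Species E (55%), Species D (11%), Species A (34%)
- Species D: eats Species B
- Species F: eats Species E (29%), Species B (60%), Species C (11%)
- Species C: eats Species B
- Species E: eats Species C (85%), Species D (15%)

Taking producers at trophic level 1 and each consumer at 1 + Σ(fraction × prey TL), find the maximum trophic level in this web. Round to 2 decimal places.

3.21

Species C: 1 + 1 = 2
Species D: 1 + 1 = 2
Species E: 1 + (0.85×2 + 0.15×2) = 3
Species F: 1 + (0.29×3 + 0.6×1 + 0.11×2) = 2.69
Species G: 1 + (0.55×3 + 0.11×2 + 0.34×1) = 3.21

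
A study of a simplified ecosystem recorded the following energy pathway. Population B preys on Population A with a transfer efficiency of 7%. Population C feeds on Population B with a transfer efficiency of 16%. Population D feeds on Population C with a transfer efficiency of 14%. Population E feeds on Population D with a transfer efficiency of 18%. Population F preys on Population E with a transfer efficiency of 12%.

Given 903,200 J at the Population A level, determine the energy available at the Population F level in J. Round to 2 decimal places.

Population B: 903200 × 0.07 = 63224 J
Population C: 63224 × 0.16 = 10115.84 J
Population D: 10115.84 × 0.14 = 1416.2176 J
Population E: 1416.2176 × 0.18 = 254.919168 J
Population F: 254.919168 × 0.12 = 30.59030016 J

30.59 J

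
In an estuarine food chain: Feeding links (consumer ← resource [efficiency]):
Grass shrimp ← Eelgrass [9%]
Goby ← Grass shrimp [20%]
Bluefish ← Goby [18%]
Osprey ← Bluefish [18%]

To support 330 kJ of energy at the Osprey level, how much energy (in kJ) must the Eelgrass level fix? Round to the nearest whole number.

565844 kJ

Cumulative transfer efficiency: 0.09 × 0.2 × 0.18 × 0.18 = 0.0005832
Eelgrass energy = 330 / 0.0005832 = 565844 kJ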